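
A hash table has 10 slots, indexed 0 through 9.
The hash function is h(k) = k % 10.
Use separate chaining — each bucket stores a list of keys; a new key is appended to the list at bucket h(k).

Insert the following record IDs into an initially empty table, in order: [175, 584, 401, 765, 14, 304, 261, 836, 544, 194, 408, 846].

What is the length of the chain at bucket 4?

5

Insert 175: h=5, bucket 5 empty → new chain.
Insert 584: h=4, bucket 4 empty → new chain.
Insert 401: h=1, bucket 1 empty → new chain.
Insert 765: h=5, bucket 5 nonempty → append to chain.
Insert 14: h=4, bucket 4 nonempty → append to chain.
Insert 304: h=4, bucket 4 nonempty → append to chain.
Insert 261: h=1, bucket 1 nonempty → append to chain.
Insert 836: h=6, bucket 6 empty → new chain.
Insert 544: h=4, bucket 4 nonempty → append to chain.
Insert 194: h=4, bucket 4 nonempty → append to chain.
Insert 408: h=8, bucket 8 empty → new chain.
Insert 846: h=6, bucket 6 nonempty → append to chain.
Final buckets:
0: —
1: 401 -> 261
2: —
3: —
4: 584 -> 14 -> 304 -> 544 -> 194
5: 175 -> 765
6: 836 -> 846
7: —
8: 408
9: —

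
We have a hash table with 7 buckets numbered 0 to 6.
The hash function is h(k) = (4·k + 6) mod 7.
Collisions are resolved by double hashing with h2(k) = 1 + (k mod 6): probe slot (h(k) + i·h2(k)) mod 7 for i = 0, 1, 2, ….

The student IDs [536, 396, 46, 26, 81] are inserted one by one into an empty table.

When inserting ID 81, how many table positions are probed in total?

Insert 536: h=1, slot 1 empty → index 1.
Insert 396: h=1, h2=1, slot 1 occupied → index 2.
Insert 46: h=1, h2=5, slot 1 occupied → index 6.
Insert 26: h=5, slot 5 empty → index 5.
Insert 81: h=1, h2=4, slots 1,5,2,6 occupied → index 3.
Table: [∅, 536, 396, 81, ∅, 26, 46]

5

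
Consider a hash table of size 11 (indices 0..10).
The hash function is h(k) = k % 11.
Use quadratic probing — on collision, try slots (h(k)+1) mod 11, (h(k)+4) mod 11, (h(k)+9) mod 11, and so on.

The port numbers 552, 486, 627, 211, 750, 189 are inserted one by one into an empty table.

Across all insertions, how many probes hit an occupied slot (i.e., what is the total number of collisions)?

552 hashes to 2; slot 2 is free -> place at 2.
486 hashes to 2; 2 taken -> place at 3.
627 hashes to 0; slot 0 is free -> place at 0.
211 hashes to 2; 2,3 taken -> place at 6.
750 hashes to 2; 2,3,6,0 taken -> place at 7.
189 hashes to 2; 2,3,6,0,7 taken -> place at 5.
Table: [627, _, 552, 486, _, 189, 211, 750, _, _, _]

12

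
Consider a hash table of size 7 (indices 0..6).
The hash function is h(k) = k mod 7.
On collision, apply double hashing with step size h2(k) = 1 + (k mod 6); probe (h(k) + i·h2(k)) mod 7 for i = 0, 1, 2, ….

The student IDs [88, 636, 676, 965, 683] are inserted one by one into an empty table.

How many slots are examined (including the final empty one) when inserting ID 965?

2

88: h=4 -> slot 4
636: h=6 -> slot 6
676: h=4, h2=5, probe 4,2 -> slot 2
965: h=6, h2=6, probe 6,5 -> slot 5
683: h=4, h2=6, probe 4,3 -> slot 3
Table: [., ., 676, 683, 88, 965, 636]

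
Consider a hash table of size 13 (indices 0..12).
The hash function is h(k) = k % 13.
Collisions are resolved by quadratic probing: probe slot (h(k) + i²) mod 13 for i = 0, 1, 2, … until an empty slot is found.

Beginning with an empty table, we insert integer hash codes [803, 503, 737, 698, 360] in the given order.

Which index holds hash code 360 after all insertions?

Insert 803: h=10, slot 10 empty → index 10.
Insert 503: h=9, slot 9 empty → index 9.
Insert 737: h=9, slots 9,10 occupied → index 0.
Insert 698: h=9, slots 9,10,0 occupied → index 5.
Insert 360: h=9, slots 9,10,0,5 occupied → index 12.
Table: [737, _, _, _, _, 698, _, _, _, 503, 803, _, 360]

12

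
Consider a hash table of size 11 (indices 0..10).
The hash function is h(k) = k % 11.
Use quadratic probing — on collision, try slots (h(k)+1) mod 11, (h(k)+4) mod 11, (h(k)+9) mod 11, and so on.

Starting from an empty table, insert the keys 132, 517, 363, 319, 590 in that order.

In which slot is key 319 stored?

9

132: h=0 → slot 0
517: h=0, probe 0,1 → slot 1
363: h=0, probe 0,1,4 → slot 4
319: h=0, probe 0,1,4,9 → slot 9
590: h=7 → slot 7
Table: [132, 517, _, _, 363, _, _, 590, _, 319, _]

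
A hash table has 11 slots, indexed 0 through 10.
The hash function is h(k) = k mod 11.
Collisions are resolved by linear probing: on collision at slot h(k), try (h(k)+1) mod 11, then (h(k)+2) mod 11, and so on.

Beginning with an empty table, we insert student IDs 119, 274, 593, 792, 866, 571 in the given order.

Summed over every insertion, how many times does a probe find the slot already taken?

Insert 119: h=9, slot 9 empty → index 9.
Insert 274: h=10, slot 10 empty → index 10.
Insert 593: h=10, slot 10 occupied → index 0.
Insert 792: h=0, slot 0 occupied → index 1.
Insert 866: h=8, slot 8 empty → index 8.
Insert 571: h=10, slots 10,0,1 occupied → index 2.
Table: [593, 792, 571, ., ., ., ., ., 866, 119, 274]

5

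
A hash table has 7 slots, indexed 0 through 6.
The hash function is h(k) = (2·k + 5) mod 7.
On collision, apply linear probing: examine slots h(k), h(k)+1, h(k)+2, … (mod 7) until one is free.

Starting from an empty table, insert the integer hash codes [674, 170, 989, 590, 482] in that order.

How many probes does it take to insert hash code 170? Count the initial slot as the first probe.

Insert 674: h=2, slot 2 empty => index 2.
Insert 170: h=2, slot 2 occupied => index 3.
Insert 989: h=2, slots 2,3 occupied => index 4.
Insert 590: h=2, slots 2,3,4 occupied => index 5.
Insert 482: h=3, slots 3,4,5 occupied => index 6.
Table: [_, _, 674, 170, 989, 590, 482]

2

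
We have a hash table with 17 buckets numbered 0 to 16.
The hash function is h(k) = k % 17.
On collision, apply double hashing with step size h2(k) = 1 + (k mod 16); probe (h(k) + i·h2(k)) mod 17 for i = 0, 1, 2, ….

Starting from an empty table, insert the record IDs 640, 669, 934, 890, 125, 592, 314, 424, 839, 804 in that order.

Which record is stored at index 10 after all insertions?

804

Insert 640: h=11, slot 11 empty -> index 11.
Insert 669: h=6, slot 6 empty -> index 6.
Insert 934: h=16, slot 16 empty -> index 16.
Insert 890: h=6, h2=11, slot 6 occupied -> index 0.
Insert 125: h=6, h2=14, slot 6 occupied -> index 3.
Insert 592: h=14, slot 14 empty -> index 14.
Insert 314: h=8, slot 8 empty -> index 8.
Insert 424: h=16, h2=9, slots 16,8,0 occupied -> index 9.
Insert 839: h=6, h2=8, slots 6,14 occupied -> index 5.
Insert 804: h=5, h2=5, slot 5 occupied -> index 10.
Table: [890, ., ., 125, ., 839, 669, ., 314, 424, 804, 640, ., ., 592, ., 934]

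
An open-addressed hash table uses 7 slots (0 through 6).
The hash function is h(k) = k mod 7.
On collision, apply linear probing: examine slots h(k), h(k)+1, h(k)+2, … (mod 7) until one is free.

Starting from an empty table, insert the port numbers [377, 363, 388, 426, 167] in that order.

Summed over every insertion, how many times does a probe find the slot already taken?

6

377: h=6 -> slot 6
363: h=6, probe 6,0 -> slot 0
388: h=3 -> slot 3
426: h=6, probe 6,0,1 -> slot 1
167: h=6, probe 6,0,1,2 -> slot 2
Table: [363, 426, 167, 388, _, _, 377]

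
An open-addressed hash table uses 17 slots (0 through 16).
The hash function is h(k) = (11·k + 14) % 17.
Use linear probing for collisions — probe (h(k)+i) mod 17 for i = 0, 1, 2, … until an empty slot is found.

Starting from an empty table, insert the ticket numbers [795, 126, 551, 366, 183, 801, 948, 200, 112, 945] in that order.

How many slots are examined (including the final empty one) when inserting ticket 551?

2

795 hashes to 4; slot 4 is free → place at 4.
126 hashes to 6; slot 6 is free → place at 6.
551 hashes to 6; 6 taken → place at 7.
366 hashes to 11; slot 11 is free → place at 11.
183 hashes to 4; 4 taken → place at 5.
801 hashes to 2; slot 2 is free → place at 2.
948 hashes to 4; 4,5,6,7 taken → place at 8.
200 hashes to 4; 4,5,6,7,8 taken → place at 9.
112 hashes to 5; 5,6,7,8,9 taken → place at 10.
945 hashes to 5; 5,6,7,8,9,10,11 taken → place at 12.
Table: [—, —, 801, —, 795, 183, 126, 551, 948, 200, 112, 366, 945, —, —, —, —]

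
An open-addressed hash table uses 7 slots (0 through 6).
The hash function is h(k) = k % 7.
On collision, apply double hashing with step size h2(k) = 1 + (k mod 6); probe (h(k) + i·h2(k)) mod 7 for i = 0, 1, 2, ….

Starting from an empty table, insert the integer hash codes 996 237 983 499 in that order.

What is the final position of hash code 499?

4

996: h=2 => slot 2
237: h=6 => slot 6
983: h=3 => slot 3
499: h=2, h2=2, probe 2,4 => slot 4
Table: [—, —, 996, 983, 499, —, 237]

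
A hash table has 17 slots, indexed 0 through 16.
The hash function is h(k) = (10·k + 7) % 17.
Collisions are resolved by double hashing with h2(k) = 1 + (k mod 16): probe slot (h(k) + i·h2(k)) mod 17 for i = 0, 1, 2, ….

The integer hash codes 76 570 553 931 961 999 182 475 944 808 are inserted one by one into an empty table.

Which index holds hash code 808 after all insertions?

6

Insert 76: h=2, slot 2 empty → index 2.
Insert 570: h=12, slot 12 empty → index 12.
Insert 553: h=12, h2=10, slot 12 occupied → index 5.
Insert 931: h=1, slot 1 empty → index 1.
Insert 961: h=12, h2=2, slot 12 occupied → index 14.
Insert 999: h=1, h2=8, slot 1 occupied → index 9.
Insert 182: h=8, slot 8 empty → index 8.
Insert 475: h=14, h2=12, slots 14,9 occupied → index 4.
Insert 944: h=12, h2=1, slot 12 occupied → index 13.
Insert 808: h=12, h2=9, slots 12,4,13,5,14 occupied → index 6.
Table: [_, 931, 76, _, 475, 553, 808, _, 182, 999, _, _, 570, 944, 961, _, _]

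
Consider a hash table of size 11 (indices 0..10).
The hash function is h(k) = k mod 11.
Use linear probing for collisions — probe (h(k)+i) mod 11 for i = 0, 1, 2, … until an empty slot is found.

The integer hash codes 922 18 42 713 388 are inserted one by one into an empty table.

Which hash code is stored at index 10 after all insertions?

Insert 922: h=9, slot 9 empty -> index 9.
Insert 18: h=7, slot 7 empty -> index 7.
Insert 42: h=9, slot 9 occupied -> index 10.
Insert 713: h=9, slots 9,10 occupied -> index 0.
Insert 388: h=3, slot 3 empty -> index 3.
Table: [713, _, _, 388, _, _, _, 18, _, 922, 42]

42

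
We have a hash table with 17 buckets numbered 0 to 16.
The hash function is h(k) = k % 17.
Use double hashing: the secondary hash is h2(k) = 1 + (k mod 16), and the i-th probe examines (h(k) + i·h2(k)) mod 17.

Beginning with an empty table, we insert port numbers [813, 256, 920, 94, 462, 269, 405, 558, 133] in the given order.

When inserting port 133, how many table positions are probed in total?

5

Insert 813: h=14, slot 14 empty → index 14.
Insert 256: h=1, slot 1 empty → index 1.
Insert 920: h=2, slot 2 empty → index 2.
Insert 94: h=9, slot 9 empty → index 9.
Insert 462: h=3, slot 3 empty → index 3.
Insert 269: h=14, h2=14, slot 14 occupied → index 11.
Insert 405: h=14, h2=6, slots 14,3,9 occupied → index 15.
Insert 558: h=14, h2=15, slot 14 occupied → index 12.
Insert 133: h=14, h2=6, slots 14,3,9,15 occupied → index 4.
Table: [—, 256, 920, 462, 133, —, —, —, —, 94, —, 269, 558, —, 813, 405, —]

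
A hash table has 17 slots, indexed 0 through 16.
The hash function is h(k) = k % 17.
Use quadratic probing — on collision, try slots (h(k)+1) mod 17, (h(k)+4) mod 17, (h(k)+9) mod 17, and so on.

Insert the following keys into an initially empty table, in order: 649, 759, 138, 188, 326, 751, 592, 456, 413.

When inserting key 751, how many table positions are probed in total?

3

649: h=3 -> slot 3
759: h=11 -> slot 11
138: h=2 -> slot 2
188: h=1 -> slot 1
326: h=3, probe 3,4 -> slot 4
751: h=3, probe 3,4,7 -> slot 7
592: h=14 -> slot 14
456: h=14, probe 14,15 -> slot 15
413: h=5 -> slot 5
Table: [_, 188, 138, 649, 326, 413, _, 751, _, _, _, 759, _, _, 592, 456, _]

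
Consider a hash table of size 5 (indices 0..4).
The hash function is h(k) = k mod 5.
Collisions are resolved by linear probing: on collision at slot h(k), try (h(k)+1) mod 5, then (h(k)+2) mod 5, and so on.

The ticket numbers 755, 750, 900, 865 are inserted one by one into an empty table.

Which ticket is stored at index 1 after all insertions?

755 hashes to 0; slot 0 is free -> place at 0.
750 hashes to 0; 0 taken -> place at 1.
900 hashes to 0; 0,1 taken -> place at 2.
865 hashes to 0; 0,1,2 taken -> place at 3.
Table: [755, 750, 900, 865, -]

750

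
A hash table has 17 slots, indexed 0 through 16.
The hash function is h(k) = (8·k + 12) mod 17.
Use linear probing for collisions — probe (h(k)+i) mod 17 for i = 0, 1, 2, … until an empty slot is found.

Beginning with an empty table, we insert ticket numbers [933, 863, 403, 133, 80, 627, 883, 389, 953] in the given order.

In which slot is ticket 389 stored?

933 hashes to 13; slot 13 is free → place at 13.
863 hashes to 14; slot 14 is free → place at 14.
403 hashes to 6; slot 6 is free → place at 6.
133 hashes to 5; slot 5 is free → place at 5.
80 hashes to 6; 6 taken → place at 7.
627 hashes to 13; 13,14 taken → place at 15.
883 hashes to 4; slot 4 is free → place at 4.
389 hashes to 13; 13,14,15 taken → place at 16.
953 hashes to 3; slot 3 is free → place at 3.
Table: [∅, ∅, ∅, 953, 883, 133, 403, 80, ∅, ∅, ∅, ∅, ∅, 933, 863, 627, 389]

16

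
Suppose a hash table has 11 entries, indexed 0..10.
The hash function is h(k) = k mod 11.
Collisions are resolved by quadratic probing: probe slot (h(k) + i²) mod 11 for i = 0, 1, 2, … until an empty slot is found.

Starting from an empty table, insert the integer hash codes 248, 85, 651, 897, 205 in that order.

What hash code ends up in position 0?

205

248: h=6 → slot 6
85: h=8 → slot 8
651: h=2 → slot 2
897: h=6, probe 6,7 → slot 7
205: h=7, probe 7,8,0 → slot 0
Table: [205, _, 651, _, _, _, 248, 897, 85, _, _]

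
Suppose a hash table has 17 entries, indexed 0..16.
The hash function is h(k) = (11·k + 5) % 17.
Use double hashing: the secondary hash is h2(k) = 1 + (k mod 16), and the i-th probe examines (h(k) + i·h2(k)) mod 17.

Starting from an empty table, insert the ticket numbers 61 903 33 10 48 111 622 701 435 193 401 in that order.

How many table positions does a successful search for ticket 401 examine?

5

Insert 61: h=13, slot 13 empty → index 13.
Insert 903: h=10, slot 10 empty → index 10.
Insert 33: h=11, slot 11 empty → index 11.
Insert 10: h=13, h2=11, slot 13 occupied → index 7.
Insert 48: h=6, slot 6 empty → index 6.
Insert 111: h=2, slot 2 empty → index 2.
Insert 622: h=13, h2=15, slots 13,11 occupied → index 9.
Insert 701: h=15, slot 15 empty → index 15.
Insert 435: h=13, h2=4, slot 13 occupied → index 0.
Insert 193: h=3, slot 3 empty → index 3.
Insert 401: h=13, h2=2, slots 13,15,0,2 occupied → index 4.
Table: [435, ∅, 111, 193, 401, ∅, 48, 10, ∅, 622, 903, 33, ∅, 61, ∅, 701, ∅]
Lookup 401: h=13, h2=2, probe 13,15,0,2,4 → found at 4.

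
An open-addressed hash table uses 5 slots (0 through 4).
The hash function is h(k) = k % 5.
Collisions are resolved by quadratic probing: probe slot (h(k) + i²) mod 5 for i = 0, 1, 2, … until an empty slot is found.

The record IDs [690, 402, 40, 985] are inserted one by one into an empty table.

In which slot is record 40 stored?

1

690 hashes to 0; slot 0 is free -> place at 0.
402 hashes to 2; slot 2 is free -> place at 2.
40 hashes to 0; 0 taken -> place at 1.
985 hashes to 0; 0,1 taken -> place at 4.
Table: [690, 40, 402, ., 985]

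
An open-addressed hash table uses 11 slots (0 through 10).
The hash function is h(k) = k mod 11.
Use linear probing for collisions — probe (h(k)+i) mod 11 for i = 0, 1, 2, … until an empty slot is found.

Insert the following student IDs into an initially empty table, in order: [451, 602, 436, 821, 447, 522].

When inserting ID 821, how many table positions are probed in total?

Insert 451: h=0, slot 0 empty -> index 0.
Insert 602: h=8, slot 8 empty -> index 8.
Insert 436: h=7, slot 7 empty -> index 7.
Insert 821: h=7, slots 7,8 occupied -> index 9.
Insert 447: h=7, slots 7,8,9 occupied -> index 10.
Insert 522: h=5, slot 5 empty -> index 5.
Table: [451, ., ., ., ., 522, ., 436, 602, 821, 447]

3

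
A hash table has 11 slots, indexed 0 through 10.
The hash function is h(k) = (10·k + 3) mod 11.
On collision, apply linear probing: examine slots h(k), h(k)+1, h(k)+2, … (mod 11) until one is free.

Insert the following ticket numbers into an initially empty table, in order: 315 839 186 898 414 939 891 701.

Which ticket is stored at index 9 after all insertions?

414

315: h=7 => slot 7
839: h=0 => slot 0
186: h=4 => slot 4
898: h=7, probe 7,8 => slot 8
414: h=7, probe 7,8,9 => slot 9
939: h=10 => slot 10
891: h=3 => slot 3
701: h=6 => slot 6
Table: [839, —, —, 891, 186, —, 701, 315, 898, 414, 939]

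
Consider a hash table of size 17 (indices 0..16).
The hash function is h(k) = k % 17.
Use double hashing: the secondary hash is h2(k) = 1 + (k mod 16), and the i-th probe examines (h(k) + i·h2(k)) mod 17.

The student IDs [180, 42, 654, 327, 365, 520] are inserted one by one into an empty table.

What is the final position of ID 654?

6

Insert 180: h=10, slot 10 empty → index 10.
Insert 42: h=8, slot 8 empty → index 8.
Insert 654: h=8, h2=15, slot 8 occupied → index 6.
Insert 327: h=4, slot 4 empty → index 4.
Insert 365: h=8, h2=14, slot 8 occupied → index 5.
Insert 520: h=10, h2=9, slot 10 occupied → index 2.
Table: [∅, ∅, 520, ∅, 327, 365, 654, ∅, 42, ∅, 180, ∅, ∅, ∅, ∅, ∅, ∅]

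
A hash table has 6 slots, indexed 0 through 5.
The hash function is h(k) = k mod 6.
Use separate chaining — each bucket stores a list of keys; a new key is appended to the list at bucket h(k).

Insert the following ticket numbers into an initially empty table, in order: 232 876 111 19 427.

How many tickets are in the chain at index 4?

1

Insert 232: h=4, bucket 4 empty -> new chain.
Insert 876: h=0, bucket 0 empty -> new chain.
Insert 111: h=3, bucket 3 empty -> new chain.
Insert 19: h=1, bucket 1 empty -> new chain.
Insert 427: h=1, bucket 1 nonempty -> append to chain.
Final buckets:
0: 876
1: 19 -> 427
2: .
3: 111
4: 232
5: .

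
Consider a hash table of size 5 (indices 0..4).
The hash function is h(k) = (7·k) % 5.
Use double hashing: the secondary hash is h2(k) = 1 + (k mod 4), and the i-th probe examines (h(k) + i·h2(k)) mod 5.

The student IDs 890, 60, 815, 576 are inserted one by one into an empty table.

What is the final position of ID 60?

890: h=0 => slot 0
60: h=0, h2=1, probe 0,1 => slot 1
815: h=0, h2=4, probe 0,4 => slot 4
576: h=2 => slot 2
Table: [890, 60, 576, _, 815]

1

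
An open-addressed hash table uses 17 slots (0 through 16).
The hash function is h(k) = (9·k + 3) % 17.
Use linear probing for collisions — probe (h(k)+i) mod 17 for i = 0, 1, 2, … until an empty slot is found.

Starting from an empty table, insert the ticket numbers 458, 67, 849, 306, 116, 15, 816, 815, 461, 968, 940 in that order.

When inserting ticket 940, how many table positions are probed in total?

458 hashes to 11; slot 11 is free -> place at 11.
67 hashes to 11; 11 taken -> place at 12.
849 hashes to 11; 11,12 taken -> place at 13.
306 hashes to 3; slot 3 is free -> place at 3.
116 hashes to 10; slot 10 is free -> place at 10.
15 hashes to 2; slot 2 is free -> place at 2.
816 hashes to 3; 3 taken -> place at 4.
815 hashes to 11; 11,12,13 taken -> place at 14.
461 hashes to 4; 4 taken -> place at 5.
968 hashes to 11; 11,12,13,14 taken -> place at 15.
940 hashes to 14; 14,15 taken -> place at 16.
Table: [—, —, 15, 306, 816, 461, —, —, —, —, 116, 458, 67, 849, 815, 968, 940]

3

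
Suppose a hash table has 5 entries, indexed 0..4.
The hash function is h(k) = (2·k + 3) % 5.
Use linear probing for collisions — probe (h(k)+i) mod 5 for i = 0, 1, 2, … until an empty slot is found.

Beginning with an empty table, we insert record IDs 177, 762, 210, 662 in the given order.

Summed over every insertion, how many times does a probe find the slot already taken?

5

Insert 177: h=2, slot 2 empty → index 2.
Insert 762: h=2, slot 2 occupied → index 3.
Insert 210: h=3, slot 3 occupied → index 4.
Insert 662: h=2, slots 2,3,4 occupied → index 0.
Table: [662, ∅, 177, 762, 210]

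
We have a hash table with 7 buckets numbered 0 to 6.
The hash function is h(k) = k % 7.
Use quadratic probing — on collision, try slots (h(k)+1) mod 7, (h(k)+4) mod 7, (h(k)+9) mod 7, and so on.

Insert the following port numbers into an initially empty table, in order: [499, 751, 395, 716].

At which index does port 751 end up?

3

Insert 499: h=2, slot 2 empty -> index 2.
Insert 751: h=2, slot 2 occupied -> index 3.
Insert 395: h=3, slot 3 occupied -> index 4.
Insert 716: h=2, slots 2,3 occupied -> index 6.
Table: [-, -, 499, 751, 395, -, 716]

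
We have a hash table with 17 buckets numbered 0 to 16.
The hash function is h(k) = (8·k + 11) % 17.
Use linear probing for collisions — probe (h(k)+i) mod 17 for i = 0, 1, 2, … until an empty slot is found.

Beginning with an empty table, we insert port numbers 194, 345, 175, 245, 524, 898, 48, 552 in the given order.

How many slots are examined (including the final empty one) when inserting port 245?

4

Insert 194: h=16, slot 16 empty → index 16.
Insert 345: h=0, slot 0 empty → index 0.
Insert 175: h=0, slot 0 occupied → index 1.
Insert 245: h=16, slots 16,0,1 occupied → index 2.
Insert 524: h=4, slot 4 empty → index 4.
Insert 898: h=4, slot 4 occupied → index 5.
Insert 48: h=4, slots 4,5 occupied → index 6.
Insert 552: h=7, slot 7 empty → index 7.
Table: [345, 175, 245, _, 524, 898, 48, 552, _, _, _, _, _, _, _, _, 194]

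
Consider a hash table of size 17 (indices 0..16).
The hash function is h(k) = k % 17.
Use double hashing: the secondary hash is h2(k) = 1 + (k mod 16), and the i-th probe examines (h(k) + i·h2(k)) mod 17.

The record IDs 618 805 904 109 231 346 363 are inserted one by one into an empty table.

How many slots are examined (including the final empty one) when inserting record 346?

2

618: h=6 -> slot 6
805: h=6, h2=6, probe 6,12 -> slot 12
904: h=3 -> slot 3
109: h=7 -> slot 7
231: h=10 -> slot 10
346: h=6, h2=11, probe 6,0 -> slot 0
363: h=6, h2=12, probe 6,1 -> slot 1
Table: [346, 363, -, 904, -, -, 618, 109, -, -, 231, -, 805, -, -, -, -]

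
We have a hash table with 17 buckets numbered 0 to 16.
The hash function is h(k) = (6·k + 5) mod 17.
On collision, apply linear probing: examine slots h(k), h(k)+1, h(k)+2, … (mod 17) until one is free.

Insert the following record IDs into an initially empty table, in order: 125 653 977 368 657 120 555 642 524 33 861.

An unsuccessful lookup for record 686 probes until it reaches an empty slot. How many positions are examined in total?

125: h=7 -> slot 7
653: h=13 -> slot 13
977: h=2 -> slot 2
368: h=3 -> slot 3
657: h=3, probe 3,4 -> slot 4
120: h=11 -> slot 11
555: h=3, probe 3,4,5 -> slot 5
642: h=15 -> slot 15
524: h=4, probe 4,5,6 -> slot 6
33: h=16 -> slot 16
861: h=3, probe 3,4,5,6,7,8 -> slot 8
Table: [_, _, 977, 368, 657, 555, 524, 125, 861, _, _, 120, _, 653, _, 642, 33]
Lookup 686: h=7, probe 7,8,9 → slot 9 empty, not found.

3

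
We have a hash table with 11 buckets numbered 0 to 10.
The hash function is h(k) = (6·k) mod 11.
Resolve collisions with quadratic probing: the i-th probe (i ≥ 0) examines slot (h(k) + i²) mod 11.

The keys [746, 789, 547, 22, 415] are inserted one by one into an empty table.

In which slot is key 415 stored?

746 hashes to 10; slot 10 is free → place at 10.
789 hashes to 4; slot 4 is free → place at 4.
547 hashes to 4; 4 taken → place at 5.
22 hashes to 0; slot 0 is free → place at 0.
415 hashes to 4; 4,5 taken → place at 8.
Table: [22, _, _, _, 789, 547, _, _, 415, _, 746]

8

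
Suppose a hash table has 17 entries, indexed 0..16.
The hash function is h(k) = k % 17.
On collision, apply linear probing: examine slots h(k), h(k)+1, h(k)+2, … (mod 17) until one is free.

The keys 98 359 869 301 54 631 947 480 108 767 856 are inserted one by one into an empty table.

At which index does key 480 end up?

Insert 98: h=13, slot 13 empty → index 13.
Insert 359: h=2, slot 2 empty → index 2.
Insert 869: h=2, slot 2 occupied → index 3.
Insert 301: h=12, slot 12 empty → index 12.
Insert 54: h=3, slot 3 occupied → index 4.
Insert 631: h=2, slots 2,3,4 occupied → index 5.
Insert 947: h=12, slots 12,13 occupied → index 14.
Insert 480: h=4, slots 4,5 occupied → index 6.
Insert 108: h=6, slot 6 occupied → index 7.
Insert 767: h=2, slots 2,3,4,5,6,7 occupied → index 8.
Insert 856: h=6, slots 6,7,8 occupied → index 9.
Table: [—, —, 359, 869, 54, 631, 480, 108, 767, 856, —, —, 301, 98, 947, —, —]

6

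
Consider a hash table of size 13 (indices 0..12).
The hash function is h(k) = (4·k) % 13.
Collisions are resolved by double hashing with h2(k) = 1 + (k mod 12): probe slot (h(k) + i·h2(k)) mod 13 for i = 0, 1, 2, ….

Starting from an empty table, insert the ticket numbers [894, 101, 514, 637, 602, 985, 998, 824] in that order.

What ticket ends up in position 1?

894: h=1 -> slot 1
101: h=1, h2=6, probe 1,7 -> slot 7
514: h=2 -> slot 2
637: h=0 -> slot 0
602: h=3 -> slot 3
985: h=1, h2=2, probe 1,3,5 -> slot 5
998: h=1, h2=3, probe 1,4 -> slot 4
824: h=7, h2=9, probe 7,3,12 -> slot 12
Table: [637, 894, 514, 602, 998, 985, ∅, 101, ∅, ∅, ∅, ∅, 824]

894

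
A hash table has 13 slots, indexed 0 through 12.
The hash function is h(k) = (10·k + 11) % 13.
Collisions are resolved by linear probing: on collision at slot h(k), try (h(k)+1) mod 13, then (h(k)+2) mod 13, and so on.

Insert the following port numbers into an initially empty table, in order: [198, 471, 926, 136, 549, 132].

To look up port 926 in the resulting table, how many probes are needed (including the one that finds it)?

198 hashes to 2; slot 2 is free -> place at 2.
471 hashes to 2; 2 taken -> place at 3.
926 hashes to 2; 2,3 taken -> place at 4.
136 hashes to 6; slot 6 is free -> place at 6.
549 hashes to 2; 2,3,4 taken -> place at 5.
132 hashes to 5; 5,6 taken -> place at 7.
Table: [_, _, 198, 471, 926, 549, 136, 132, _, _, _, _, _]
Lookup 926: h=2, probe 2,3,4 → found at 4.

3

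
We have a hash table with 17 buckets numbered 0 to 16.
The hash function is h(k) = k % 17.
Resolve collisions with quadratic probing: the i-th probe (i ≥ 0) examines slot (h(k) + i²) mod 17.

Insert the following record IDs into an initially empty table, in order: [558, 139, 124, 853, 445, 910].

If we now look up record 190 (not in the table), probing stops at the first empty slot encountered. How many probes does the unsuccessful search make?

Insert 558: h=14, slot 14 empty -> index 14.
Insert 139: h=3, slot 3 empty -> index 3.
Insert 124: h=5, slot 5 empty -> index 5.
Insert 853: h=3, slot 3 occupied -> index 4.
Insert 445: h=3, slots 3,4 occupied -> index 7.
Insert 910: h=9, slot 9 empty -> index 9.
Table: [_, _, _, 139, 853, 124, _, 445, _, 910, _, _, _, _, 558, _, _]
Lookup 190: h=3, probe 3,4,7,12 → slot 12 empty, not found.

4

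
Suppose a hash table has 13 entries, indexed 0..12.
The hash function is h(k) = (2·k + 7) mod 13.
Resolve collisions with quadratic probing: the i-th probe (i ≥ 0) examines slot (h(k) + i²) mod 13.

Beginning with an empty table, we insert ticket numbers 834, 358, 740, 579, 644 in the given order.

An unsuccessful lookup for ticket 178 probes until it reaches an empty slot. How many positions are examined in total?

2

834 hashes to 11; slot 11 is free -> place at 11.
358 hashes to 8; slot 8 is free -> place at 8.
740 hashes to 5; slot 5 is free -> place at 5.
579 hashes to 8; 8 taken -> place at 9.
644 hashes to 8; 8,9 taken -> place at 12.
Table: [., ., ., ., ., 740, ., ., 358, 579, ., 834, 644]
Lookup 178: h=12, probe 12,0 → slot 0 empty, not found.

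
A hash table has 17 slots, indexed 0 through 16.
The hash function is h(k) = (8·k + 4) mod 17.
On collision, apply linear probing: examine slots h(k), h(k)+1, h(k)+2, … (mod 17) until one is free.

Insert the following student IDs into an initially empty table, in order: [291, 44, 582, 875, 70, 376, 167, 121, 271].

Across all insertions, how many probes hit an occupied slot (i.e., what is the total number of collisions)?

291 hashes to 3; slot 3 is free => place at 3.
44 hashes to 16; slot 16 is free => place at 16.
582 hashes to 2; slot 2 is free => place at 2.
875 hashes to 0; slot 0 is free => place at 0.
70 hashes to 3; 3 taken => place at 4.
376 hashes to 3; 3,4 taken => place at 5.
167 hashes to 14; slot 14 is free => place at 14.
121 hashes to 3; 3,4,5 taken => place at 6.
271 hashes to 13; slot 13 is free => place at 13.
Table: [875, ∅, 582, 291, 70, 376, 121, ∅, ∅, ∅, ∅, ∅, ∅, 271, 167, ∅, 44]

6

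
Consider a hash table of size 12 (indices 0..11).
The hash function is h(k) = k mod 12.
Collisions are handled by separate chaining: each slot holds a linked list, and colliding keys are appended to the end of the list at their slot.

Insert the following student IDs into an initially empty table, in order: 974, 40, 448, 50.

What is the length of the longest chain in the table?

2

Insert 974: h=2, bucket 2 empty → new chain.
Insert 40: h=4, bucket 4 empty → new chain.
Insert 448: h=4, bucket 4 nonempty → append to chain.
Insert 50: h=2, bucket 2 nonempty → append to chain.
Final buckets:
0: ∅
1: ∅
2: 974 -> 50
3: ∅
4: 40 -> 448
5: ∅
6: ∅
7: ∅
8: ∅
9: ∅
10: ∅
11: ∅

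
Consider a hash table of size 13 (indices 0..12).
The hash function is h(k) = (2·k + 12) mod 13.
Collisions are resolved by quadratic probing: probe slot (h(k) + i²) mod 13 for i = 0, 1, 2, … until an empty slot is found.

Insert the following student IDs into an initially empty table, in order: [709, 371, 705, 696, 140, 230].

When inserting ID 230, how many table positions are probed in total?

3

709: h=0 => slot 0
371: h=0, probe 0,1 => slot 1
705: h=5 => slot 5
696: h=0, probe 0,1,4 => slot 4
140: h=6 => slot 6
230: h=4, probe 4,5,8 => slot 8
Table: [709, 371, —, —, 696, 705, 140, —, 230, —, —, —, —]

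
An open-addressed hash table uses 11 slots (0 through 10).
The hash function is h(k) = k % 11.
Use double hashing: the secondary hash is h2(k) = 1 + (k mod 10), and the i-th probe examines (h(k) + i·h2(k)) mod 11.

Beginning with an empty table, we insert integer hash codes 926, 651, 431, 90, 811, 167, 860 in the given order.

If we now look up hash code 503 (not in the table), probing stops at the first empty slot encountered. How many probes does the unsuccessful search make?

Insert 926: h=2, slot 2 empty -> index 2.
Insert 651: h=2, h2=2, slot 2 occupied -> index 4.
Insert 431: h=2, h2=2, slots 2,4 occupied -> index 6.
Insert 90: h=2, h2=1, slot 2 occupied -> index 3.
Insert 811: h=8, slot 8 empty -> index 8.
Insert 167: h=2, h2=8, slot 2 occupied -> index 10.
Insert 860: h=2, h2=1, slots 2,3,4 occupied -> index 5.
Table: [., ., 926, 90, 651, 860, 431, ., 811, ., 167]
Lookup 503: h=8, h2=4, probe 8,1 → slot 1 empty, not found.

2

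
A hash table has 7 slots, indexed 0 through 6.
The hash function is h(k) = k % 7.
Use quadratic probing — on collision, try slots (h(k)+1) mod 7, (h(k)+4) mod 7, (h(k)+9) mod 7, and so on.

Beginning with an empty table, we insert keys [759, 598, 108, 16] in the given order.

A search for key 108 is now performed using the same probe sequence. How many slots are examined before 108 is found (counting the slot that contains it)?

Insert 759: h=3, slot 3 empty -> index 3.
Insert 598: h=3, slot 3 occupied -> index 4.
Insert 108: h=3, slots 3,4 occupied -> index 0.
Insert 16: h=2, slot 2 empty -> index 2.
Table: [108, ∅, 16, 759, 598, ∅, ∅]
Lookup 108: h=3, probe 3,4,0 → found at 0.

3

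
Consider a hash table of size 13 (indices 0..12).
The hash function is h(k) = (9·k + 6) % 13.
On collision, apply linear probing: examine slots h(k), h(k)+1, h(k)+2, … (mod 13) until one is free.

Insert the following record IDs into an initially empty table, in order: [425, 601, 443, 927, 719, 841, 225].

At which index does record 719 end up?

4

425: h=9 → slot 9
601: h=7 → slot 7
443: h=2 → slot 2
927: h=3 → slot 3
719: h=3, probe 3,4 → slot 4
841: h=9, probe 9,10 → slot 10
225: h=3, probe 3,4,5 → slot 5
Table: [∅, ∅, 443, 927, 719, 225, ∅, 601, ∅, 425, 841, ∅, ∅]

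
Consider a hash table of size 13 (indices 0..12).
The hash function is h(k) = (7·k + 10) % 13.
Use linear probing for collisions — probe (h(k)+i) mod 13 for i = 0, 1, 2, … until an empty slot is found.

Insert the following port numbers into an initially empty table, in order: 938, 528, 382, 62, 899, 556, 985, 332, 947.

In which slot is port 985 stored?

4

938 hashes to 11; slot 11 is free -> place at 11.
528 hashes to 1; slot 1 is free -> place at 1.
382 hashes to 6; slot 6 is free -> place at 6.
62 hashes to 2; slot 2 is free -> place at 2.
899 hashes to 11; 11 taken -> place at 12.
556 hashes to 2; 2 taken -> place at 3.
985 hashes to 2; 2,3 taken -> place at 4.
332 hashes to 7; slot 7 is free -> place at 7.
947 hashes to 9; slot 9 is free -> place at 9.
Table: [-, 528, 62, 556, 985, -, 382, 332, -, 947, -, 938, 899]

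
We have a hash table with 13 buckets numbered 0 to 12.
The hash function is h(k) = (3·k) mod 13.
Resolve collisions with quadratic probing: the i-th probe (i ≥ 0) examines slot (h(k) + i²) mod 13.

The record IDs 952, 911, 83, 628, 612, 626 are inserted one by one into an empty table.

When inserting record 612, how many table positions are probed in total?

952: h=9 => slot 9
911: h=3 => slot 3
83: h=2 => slot 2
628: h=12 => slot 12
612: h=3, probe 3,4 => slot 4
626: h=6 => slot 6
Table: [-, -, 83, 911, 612, -, 626, -, -, 952, -, -, 628]

2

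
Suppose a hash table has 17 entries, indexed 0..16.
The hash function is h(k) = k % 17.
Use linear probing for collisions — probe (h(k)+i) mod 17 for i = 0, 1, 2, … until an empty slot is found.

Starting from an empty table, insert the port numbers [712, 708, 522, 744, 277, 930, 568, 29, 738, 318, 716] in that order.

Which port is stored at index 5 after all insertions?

712: h=15 -> slot 15
708: h=11 -> slot 11
522: h=12 -> slot 12
744: h=13 -> slot 13
277: h=5 -> slot 5
930: h=12, probe 12,13,14 -> slot 14
568: h=7 -> slot 7
29: h=12, probe 12,13,14,15,16 -> slot 16
738: h=7, probe 7,8 -> slot 8
318: h=12, probe 12,13,14,15,16,0 -> slot 0
716: h=2 -> slot 2
Table: [318, —, 716, —, —, 277, —, 568, 738, —, —, 708, 522, 744, 930, 712, 29]

277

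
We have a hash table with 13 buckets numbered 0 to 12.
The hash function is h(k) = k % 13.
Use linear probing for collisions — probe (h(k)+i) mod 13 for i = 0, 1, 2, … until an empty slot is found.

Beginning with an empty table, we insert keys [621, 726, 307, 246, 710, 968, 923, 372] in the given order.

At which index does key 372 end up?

621 hashes to 10; slot 10 is free -> place at 10.
726 hashes to 11; slot 11 is free -> place at 11.
307 hashes to 8; slot 8 is free -> place at 8.
246 hashes to 12; slot 12 is free -> place at 12.
710 hashes to 8; 8 taken -> place at 9.
968 hashes to 6; slot 6 is free -> place at 6.
923 hashes to 0; slot 0 is free -> place at 0.
372 hashes to 8; 8,9,10,11,12,0 taken -> place at 1.
Table: [923, 372, -, -, -, -, 968, -, 307, 710, 621, 726, 246]

1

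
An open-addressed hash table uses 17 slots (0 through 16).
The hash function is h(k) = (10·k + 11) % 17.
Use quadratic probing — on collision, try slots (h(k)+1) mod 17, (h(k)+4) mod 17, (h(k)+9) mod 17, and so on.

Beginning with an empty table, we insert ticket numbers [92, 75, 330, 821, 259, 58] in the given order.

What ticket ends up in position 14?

75

92 hashes to 13; slot 13 is free => place at 13.
75 hashes to 13; 13 taken => place at 14.
330 hashes to 13; 13,14 taken => place at 0.
821 hashes to 10; slot 10 is free => place at 10.
259 hashes to 0; 0 taken => place at 1.
58 hashes to 13; 13,14,0 taken => place at 5.
Table: [330, 259, _, _, _, 58, _, _, _, _, 821, _, _, 92, 75, _, _]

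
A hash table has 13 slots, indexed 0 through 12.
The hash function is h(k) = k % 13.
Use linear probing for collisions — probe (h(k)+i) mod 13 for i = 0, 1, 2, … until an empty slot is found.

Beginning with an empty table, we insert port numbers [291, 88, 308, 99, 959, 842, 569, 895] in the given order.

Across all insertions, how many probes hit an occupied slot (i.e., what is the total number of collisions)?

9

291 hashes to 5; slot 5 is free -> place at 5.
88 hashes to 10; slot 10 is free -> place at 10.
308 hashes to 9; slot 9 is free -> place at 9.
99 hashes to 8; slot 8 is free -> place at 8.
959 hashes to 10; 10 taken -> place at 11.
842 hashes to 10; 10,11 taken -> place at 12.
569 hashes to 10; 10,11,12 taken -> place at 0.
895 hashes to 11; 11,12,0 taken -> place at 1.
Table: [569, 895, _, _, _, 291, _, _, 99, 308, 88, 959, 842]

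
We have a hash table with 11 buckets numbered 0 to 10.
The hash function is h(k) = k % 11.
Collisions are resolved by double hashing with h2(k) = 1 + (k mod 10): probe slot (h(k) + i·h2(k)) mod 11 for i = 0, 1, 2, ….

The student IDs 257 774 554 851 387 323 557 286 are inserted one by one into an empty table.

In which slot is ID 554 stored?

3

Insert 257: h=4, slot 4 empty → index 4.
Insert 774: h=4, h2=5, slot 4 occupied → index 9.
Insert 554: h=4, h2=5, slots 4,9 occupied → index 3.
Insert 851: h=4, h2=2, slot 4 occupied → index 6.
Insert 387: h=2, slot 2 empty → index 2.
Insert 323: h=4, h2=4, slot 4 occupied → index 8.
Insert 557: h=7, slot 7 empty → index 7.
Insert 286: h=0, slot 0 empty → index 0.
Table: [286, _, 387, 554, 257, _, 851, 557, 323, 774, _]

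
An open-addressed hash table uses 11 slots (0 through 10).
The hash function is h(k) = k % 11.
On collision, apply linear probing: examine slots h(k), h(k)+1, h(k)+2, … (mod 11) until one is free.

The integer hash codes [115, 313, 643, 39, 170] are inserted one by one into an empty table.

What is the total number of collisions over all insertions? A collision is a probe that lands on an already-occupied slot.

9

115 hashes to 5; slot 5 is free -> place at 5.
313 hashes to 5; 5 taken -> place at 6.
643 hashes to 5; 5,6 taken -> place at 7.
39 hashes to 6; 6,7 taken -> place at 8.
170 hashes to 5; 5,6,7,8 taken -> place at 9.
Table: [., ., ., ., ., 115, 313, 643, 39, 170, .]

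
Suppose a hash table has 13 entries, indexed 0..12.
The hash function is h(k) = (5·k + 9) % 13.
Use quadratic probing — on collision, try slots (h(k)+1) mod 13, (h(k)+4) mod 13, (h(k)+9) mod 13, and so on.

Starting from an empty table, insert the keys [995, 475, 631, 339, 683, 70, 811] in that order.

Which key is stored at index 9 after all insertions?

631

995 hashes to 5; slot 5 is free => place at 5.
475 hashes to 5; 5 taken => place at 6.
631 hashes to 5; 5,6 taken => place at 9.
339 hashes to 1; slot 1 is free => place at 1.
683 hashes to 5; 5,6,9,1 taken => place at 8.
70 hashes to 8; 8,9 taken => place at 12.
811 hashes to 8; 8,9,12 taken => place at 4.
Table: [∅, 339, ∅, ∅, 811, 995, 475, ∅, 683, 631, ∅, ∅, 70]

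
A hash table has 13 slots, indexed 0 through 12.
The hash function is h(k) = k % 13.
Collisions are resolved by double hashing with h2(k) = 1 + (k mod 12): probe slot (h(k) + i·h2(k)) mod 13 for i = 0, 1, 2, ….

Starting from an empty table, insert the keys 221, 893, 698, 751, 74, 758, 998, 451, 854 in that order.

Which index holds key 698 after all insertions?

12

221 hashes to 0; slot 0 is free -> place at 0.
893 hashes to 9; slot 9 is free -> place at 9.
698 hashes to 9, h2=3; 9 taken -> place at 12.
751 hashes to 10; slot 10 is free -> place at 10.
74 hashes to 9, h2=3; 9,12 taken -> place at 2.
758 hashes to 4; slot 4 is free -> place at 4.
998 hashes to 10, h2=3; 10,0 taken -> place at 3.
451 hashes to 9, h2=8; 9,4,12 taken -> place at 7.
854 hashes to 9, h2=3; 9,12,2 taken -> place at 5.
Table: [221, —, 74, 998, 758, 854, —, 451, —, 893, 751, —, 698]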